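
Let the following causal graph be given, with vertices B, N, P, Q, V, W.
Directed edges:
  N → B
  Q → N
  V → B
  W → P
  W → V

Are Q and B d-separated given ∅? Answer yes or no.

Bayes-Ball from Q | ∅ reaches {B,N}.
B ∈ reach(Q|∅) ⇒ Q ⊥̸ B | ∅.

No — Q and B are d-connected given ∅.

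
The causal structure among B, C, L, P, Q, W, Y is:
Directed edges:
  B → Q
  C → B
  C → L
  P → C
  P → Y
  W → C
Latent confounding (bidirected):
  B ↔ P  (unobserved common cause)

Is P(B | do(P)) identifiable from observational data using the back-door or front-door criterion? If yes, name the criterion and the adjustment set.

desc(P)\{P}={B,C,L,Q,Y}; candidates ⊆ {W}.
P↔B: latent back-door arc(s) into P.
size 0: {}; under {} P still reaches {B,Q} ∋ B.
size 1: {W}; under {W} P still reaches {B,Q} ∋ B.
P↔B cannot be blocked by any observed set — no back-door set.
{C}: (i) intercepts every directed P→B path; (ii) no back-door P→{C}; (iii) {P} blocks every back-door {C}→B. Front-door holds.
P(B|do(P)) = Σ_{C} P(C|P) Σ_{P'} P(B|C,P')P(P').

P(B|do(P)): frontdoor, adjust for {C}.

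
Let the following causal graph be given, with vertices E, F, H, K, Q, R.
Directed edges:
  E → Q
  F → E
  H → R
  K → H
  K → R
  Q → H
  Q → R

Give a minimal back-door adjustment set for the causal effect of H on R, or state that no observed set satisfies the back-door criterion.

desc(H)\{H}={R}; candidates ⊆ {E,F,K,Q}.
size 0: {}; under {} H still reaches {E,F,K,Q,R} ∋ R.
size 1: {E}, {F}, {K} …(+1); under {E} H still reaches {K,Q,R} ∋ R.
{K,Q}: H⊥R given {K,Q} in G with H→· removed — back-door holds.

H→R: minimal back-door set {K, Q}.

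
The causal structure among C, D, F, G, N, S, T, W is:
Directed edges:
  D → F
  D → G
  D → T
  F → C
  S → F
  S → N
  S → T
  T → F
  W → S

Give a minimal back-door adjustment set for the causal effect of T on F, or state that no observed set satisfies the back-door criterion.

T→F: minimal back-door set {D, S}.

desc(T)\{T}={C,F}; candidates ⊆ {D,G,N,S,W}.
size 0: {}; under {} T still reaches {C,D,F,G,N,S,W} ∋ F.
size 1: {D}, {G}, {N} …(+2); under {D} T still reaches {C,F,N,S,W} ∋ F.
{D,S}: T⊥F given {D,S} in G with T→· removed — back-door holds.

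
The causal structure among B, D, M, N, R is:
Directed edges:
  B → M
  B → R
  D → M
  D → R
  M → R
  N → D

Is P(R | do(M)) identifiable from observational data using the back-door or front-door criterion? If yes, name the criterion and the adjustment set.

P(R|do(M)): backdoor, adjust for {B, D}.

desc(M)\{M}={R}; candidates ⊆ {B,D,N}.
size 0: {}; under {} M still reaches {B,D,N,R} ∋ R.
size 1: {B}, {D}, {N}; under {B} M still reaches {D,N,R} ∋ R.
{B,D}: M⊥R given {B,D} in G with M→· removed — back-door holds.
P(R|do(M)) = Σ_{B,D} P(R|M,B,D)·P(B,D).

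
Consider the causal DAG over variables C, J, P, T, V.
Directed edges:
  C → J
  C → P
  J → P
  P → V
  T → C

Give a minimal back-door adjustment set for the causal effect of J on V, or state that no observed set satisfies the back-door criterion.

desc(J)\{J}={P,V}; candidates ⊆ {C,T}.
size 0: {}; under {} J still reaches {C,P,T,V} ∋ V.
{C}: J⊥V given {C} in G with J→· removed — back-door holds.

J→V: minimal back-door set {C}.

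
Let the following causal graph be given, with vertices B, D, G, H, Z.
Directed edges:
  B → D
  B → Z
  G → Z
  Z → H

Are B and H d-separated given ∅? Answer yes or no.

No — B and H are d-connected given ∅.

Bayes-Ball from B | ∅ reaches {D,H,Z}.
H ∈ reach(B|∅) ⇒ B ⊥̸ H | ∅.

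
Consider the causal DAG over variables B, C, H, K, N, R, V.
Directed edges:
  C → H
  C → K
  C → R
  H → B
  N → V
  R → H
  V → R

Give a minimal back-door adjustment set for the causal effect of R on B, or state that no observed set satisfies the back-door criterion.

desc(R)\{R}={B,H}; candidates ⊆ {C,K,N,V}.
size 0: {}; under {} R still reaches {B,C,H,K,N,V} ∋ B.
{C}: R⊥B given {C} in G with R→· removed — back-door holds.

R→B: minimal back-door set {C}.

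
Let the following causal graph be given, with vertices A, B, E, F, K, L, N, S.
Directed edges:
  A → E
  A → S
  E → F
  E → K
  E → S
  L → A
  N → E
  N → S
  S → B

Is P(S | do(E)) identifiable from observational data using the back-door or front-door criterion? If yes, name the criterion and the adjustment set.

P(S|do(E)): backdoor, adjust for {A, N}.

desc(E)\{E}={B,F,K,S}; candidates ⊆ {A,L,N}.
size 0: {}; under {} E still reaches {A,B,L,N,S} ∋ S.
size 1: {A}, {L}, {N}; under {A} E still reaches {B,N,S} ∋ S.
{A,N}: E⊥S given {A,N} in G with E→· removed — back-door holds.
P(S|do(E)) = Σ_{A,N} P(S|E,A,N)·P(A,N).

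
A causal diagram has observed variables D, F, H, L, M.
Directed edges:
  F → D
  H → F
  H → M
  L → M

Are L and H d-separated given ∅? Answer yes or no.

Bayes-Ball from L | ∅ reaches {M}.
H ∉ reach(L|∅) ⇒ L ⊥ H | ∅.

Yes — L ⊥ H | ∅.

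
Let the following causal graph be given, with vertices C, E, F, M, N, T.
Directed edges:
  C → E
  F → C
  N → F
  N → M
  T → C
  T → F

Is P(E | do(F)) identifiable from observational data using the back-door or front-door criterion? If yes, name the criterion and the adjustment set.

desc(F)\{F}={C,E}; candidates ⊆ {M,N,T}.
size 0: {}; under {} F still reaches {C,E,M,N,T} ∋ E.
{T}: F⊥E given {T} in G with F→· removed — back-door holds.
P(E|do(F)) = Σ_{T} P(E|F,T)·P(T).

P(E|do(F)): backdoor, adjust for {T}.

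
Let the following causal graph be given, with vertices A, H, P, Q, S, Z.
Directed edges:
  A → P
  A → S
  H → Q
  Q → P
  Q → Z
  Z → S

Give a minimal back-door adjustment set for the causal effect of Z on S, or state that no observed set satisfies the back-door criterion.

Z→S: minimal back-door set ∅.

desc(Z)\{Z}={S}; candidates ⊆ {A,H,P,Q}.
∅: Z⊥S given ∅ in G with Z→· removed — back-door holds.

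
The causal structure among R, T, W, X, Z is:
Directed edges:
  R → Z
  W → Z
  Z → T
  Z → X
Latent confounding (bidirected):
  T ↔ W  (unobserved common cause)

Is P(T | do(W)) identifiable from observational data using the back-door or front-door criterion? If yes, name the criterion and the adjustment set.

desc(W)\{W}={T,X,Z}; candidates ⊆ {R}.
W↔T: latent back-door arc(s) into W.
size 0: {}; under {} W still reaches {T} ∋ T.
size 1: {R}; under {R} W still reaches {T} ∋ T.
W↔T cannot be blocked by any observed set — no back-door set.
{Z}: (i) intercepts every directed W→T path; (ii) no back-door W→{Z}; (iii) {W} blocks every back-door {Z}→T. Front-door holds.
P(T|do(W)) = Σ_{Z} P(Z|W) Σ_{W'} P(T|Z,W')P(W').

P(T|do(W)): frontdoor, adjust for {Z}.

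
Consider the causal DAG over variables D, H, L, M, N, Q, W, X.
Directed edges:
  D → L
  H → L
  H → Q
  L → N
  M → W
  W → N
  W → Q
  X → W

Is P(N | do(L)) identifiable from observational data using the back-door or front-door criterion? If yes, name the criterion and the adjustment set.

P(N|do(L)): backdoor, adjust for ∅.

desc(L)\{L}={N}; candidates ⊆ {D,H,M,Q,W,X}.
∅: L⊥N given ∅ in G with L→· removed — back-door holds.
P(N|do(L)) = P(N|L) — no adjustment needed.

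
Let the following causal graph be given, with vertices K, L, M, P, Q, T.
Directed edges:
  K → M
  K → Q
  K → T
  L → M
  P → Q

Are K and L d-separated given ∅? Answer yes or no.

Bayes-Ball from K | ∅ reaches {M,Q,T}.
L ∉ reach(K|∅) ⇒ K ⊥ L | ∅.

Yes — K ⊥ L | ∅.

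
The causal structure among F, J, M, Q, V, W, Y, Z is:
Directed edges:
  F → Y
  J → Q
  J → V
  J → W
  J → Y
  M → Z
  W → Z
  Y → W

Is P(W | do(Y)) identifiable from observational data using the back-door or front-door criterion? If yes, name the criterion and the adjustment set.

desc(Y)\{Y}={W,Z}; candidates ⊆ {F,J,M,Q,V}.
size 0: {}; under {} Y still reaches {F,J,Q,V,W,Z} ∋ W.
{J}: Y⊥W given {J} in G with Y→· removed — back-door holds.
P(W|do(Y)) = Σ_{J} P(W|Y,J)·P(J).

P(W|do(Y)): backdoor, adjust for {J}.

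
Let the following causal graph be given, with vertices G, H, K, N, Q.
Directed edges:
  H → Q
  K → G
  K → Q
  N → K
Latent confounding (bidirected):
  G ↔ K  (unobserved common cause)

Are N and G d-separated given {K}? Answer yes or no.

No — N and G are d-connected given {K}.

Bayes-Ball from N | {K} reaches {G}.
G ∈ reach(N|{K}) ⇒ N ⊥̸ G | {K}.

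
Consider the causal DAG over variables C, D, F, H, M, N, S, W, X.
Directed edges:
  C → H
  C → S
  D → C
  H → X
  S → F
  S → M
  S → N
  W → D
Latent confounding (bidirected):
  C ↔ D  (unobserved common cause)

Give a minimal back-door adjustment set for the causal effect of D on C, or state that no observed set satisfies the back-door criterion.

desc(D)\{D}={C,F,H,M,N,S,X}; candidates ⊆ {W}.
D↔C: latent back-door arc(s) into D.
size 0: {}; under {} D still reaches {C,F,H,M,N,S,W,X} ∋ C.
size 1: {W}; under {W} D still reaches {C,F,H,M,N,S,X} ∋ C.
D↔C cannot be blocked by any observed set — no back-door set.

D→C: no observed back-door set.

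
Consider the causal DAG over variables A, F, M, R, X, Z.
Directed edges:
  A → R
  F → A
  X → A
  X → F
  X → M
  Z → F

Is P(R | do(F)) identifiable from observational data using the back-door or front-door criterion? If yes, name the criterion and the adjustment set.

P(R|do(F)): backdoor, adjust for {X}.

desc(F)\{F}={A,R}; candidates ⊆ {M,X,Z}.
size 0: {}; under {} F still reaches {A,M,R,X,Z} ∋ R.
{X}: F⊥R given {X} in G with F→· removed — back-door holds.
P(R|do(F)) = Σ_{X} P(R|F,X)·P(X).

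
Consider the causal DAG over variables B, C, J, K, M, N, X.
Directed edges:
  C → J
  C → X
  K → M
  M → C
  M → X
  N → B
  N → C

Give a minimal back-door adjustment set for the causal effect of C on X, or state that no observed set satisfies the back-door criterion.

desc(C)\{C}={J,X}; candidates ⊆ {B,K,M,N}.
size 0: {}; under {} C still reaches {B,K,M,N,X} ∋ X.
{M}: C⊥X given {M} in G with C→· removed — back-door holds.

C→X: minimal back-door set {M}.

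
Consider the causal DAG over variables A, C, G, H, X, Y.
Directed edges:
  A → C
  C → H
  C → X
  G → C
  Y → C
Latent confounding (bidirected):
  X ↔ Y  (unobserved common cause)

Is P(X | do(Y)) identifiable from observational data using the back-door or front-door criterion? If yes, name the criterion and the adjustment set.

P(X|do(Y)): frontdoor, adjust for {C}.

desc(Y)\{Y}={C,H,X}; candidates ⊆ {A,G}.
Y↔X: latent back-door arc(s) into Y.
size 0: {}; under {} Y still reaches {X} ∋ X.
size 1: {A}, {G}; under {A} Y still reaches {X} ∋ X.
size 2: {A,G}; under {A,G} Y still reaches {X} ∋ X.
Y↔X cannot be blocked by any observed set — no back-door set.
{C}: (i) intercepts every directed Y→X path; (ii) no back-door Y→{C}; (iii) {Y} blocks every back-door {C}→X. Front-door holds.
P(X|do(Y)) = Σ_{C} P(C|Y) Σ_{Y'} P(X|C,Y')P(Y').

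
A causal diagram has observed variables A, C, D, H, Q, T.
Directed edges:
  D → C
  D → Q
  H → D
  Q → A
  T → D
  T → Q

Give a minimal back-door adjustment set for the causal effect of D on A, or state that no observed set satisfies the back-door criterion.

desc(D)\{D}={A,C,Q}; candidates ⊆ {H,T}.
size 0: {}; under {} D still reaches {A,H,Q,T} ∋ A.
{T}: D⊥A given {T} in G with D→· removed — back-door holds.

D→A: minimal back-door set {T}.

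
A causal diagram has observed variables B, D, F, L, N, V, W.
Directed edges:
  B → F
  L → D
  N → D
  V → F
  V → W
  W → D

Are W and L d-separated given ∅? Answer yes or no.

Yes — W ⊥ L | ∅.

Bayes-Ball from W | ∅ reaches {D,F,V}.
L ∉ reach(W|∅) ⇒ W ⊥ L | ∅.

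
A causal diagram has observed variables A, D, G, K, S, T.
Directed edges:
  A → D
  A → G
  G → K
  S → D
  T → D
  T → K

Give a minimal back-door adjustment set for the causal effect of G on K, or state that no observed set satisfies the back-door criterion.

G→K: minimal back-door set ∅.

desc(G)\{G}={K}; candidates ⊆ {A,D,S,T}.
∅: G⊥K given ∅ in G with G→· removed — back-door holds.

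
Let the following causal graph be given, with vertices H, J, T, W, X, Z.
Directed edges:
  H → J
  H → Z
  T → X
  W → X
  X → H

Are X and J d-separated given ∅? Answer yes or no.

No — X and J are d-connected given ∅.

Bayes-Ball from X | ∅ reaches {H,J,T,W,Z}.
J ∈ reach(X|∅) ⇒ X ⊥̸ J | ∅.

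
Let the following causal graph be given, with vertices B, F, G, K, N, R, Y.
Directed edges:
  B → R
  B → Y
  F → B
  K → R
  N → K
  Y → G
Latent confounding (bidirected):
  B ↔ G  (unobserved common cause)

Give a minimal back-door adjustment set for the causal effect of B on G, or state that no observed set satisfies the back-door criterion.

B→G: no observed back-door set.

desc(B)\{B}={G,R,Y}; candidates ⊆ {F,K,N}.
B↔G: latent back-door arc(s) into B.
size 0: {}; under {} B still reaches {F,G} ∋ G.
size 1: {F}, {K}, {N}; under {F} B still reaches {G} ∋ G.
size 2: {F,K}, {F,N}, {K,N}; under {F,K} B still reaches {G} ∋ G.
B↔G cannot be blocked by any observed set — no back-door set.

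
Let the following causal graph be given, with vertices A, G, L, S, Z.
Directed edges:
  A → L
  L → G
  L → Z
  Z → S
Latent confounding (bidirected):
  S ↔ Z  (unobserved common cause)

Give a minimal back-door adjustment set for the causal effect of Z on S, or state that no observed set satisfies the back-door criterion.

Z→S: no observed back-door set.

desc(Z)\{Z}={S}; candidates ⊆ {A,G,L}.
Z↔S: latent back-door arc(s) into Z.
size 0: {}; under {} Z still reaches {A,G,L,S} ∋ S.
size 1: {A}, {G}, {L}; under {A} Z still reaches {G,L,S} ∋ S.
size 2: {A,G}, {A,L}, {G,L}; under {A,G} Z still reaches {L,S} ∋ S.
Z↔S cannot be blocked by any observed set — no back-door set.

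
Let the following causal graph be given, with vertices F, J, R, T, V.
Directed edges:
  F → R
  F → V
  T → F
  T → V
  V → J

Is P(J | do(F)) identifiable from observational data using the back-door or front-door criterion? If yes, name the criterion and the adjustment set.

P(J|do(F)): backdoor, adjust for {T}.

desc(F)\{F}={J,R,V}; candidates ⊆ {T}.
size 0: {}; under {} F still reaches {J,T,V} ∋ J.
{T}: F⊥J given {T} in G with F→· removed — back-door holds.
P(J|do(F)) = Σ_{T} P(J|F,T)·P(T).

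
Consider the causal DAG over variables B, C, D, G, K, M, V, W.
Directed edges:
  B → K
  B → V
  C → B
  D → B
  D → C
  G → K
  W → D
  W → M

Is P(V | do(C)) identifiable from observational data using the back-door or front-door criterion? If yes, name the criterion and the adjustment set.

P(V|do(C)): backdoor, adjust for {D}.

desc(C)\{C}={B,K,V}; candidates ⊆ {D,G,M,W}.
size 0: {}; under {} C still reaches {B,D,K,M,V,W} ∋ V.
{D}: C⊥V given {D} in G with C→· removed — back-door holds.
P(V|do(C)) = Σ_{D} P(V|C,D)·P(D).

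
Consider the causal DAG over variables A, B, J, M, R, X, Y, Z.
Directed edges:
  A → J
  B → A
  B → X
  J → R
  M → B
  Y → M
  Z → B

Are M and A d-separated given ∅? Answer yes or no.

Bayes-Ball from M | ∅ reaches {A,B,J,R,X,Y}.
A ∈ reach(M|∅) ⇒ M ⊥̸ A | ∅.

No — M and A are d-connected given ∅.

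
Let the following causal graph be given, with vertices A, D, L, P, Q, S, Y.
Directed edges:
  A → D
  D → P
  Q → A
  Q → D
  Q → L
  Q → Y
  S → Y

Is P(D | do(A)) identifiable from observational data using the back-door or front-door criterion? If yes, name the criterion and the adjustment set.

desc(A)\{A}={D,P}; candidates ⊆ {L,Q,S,Y}.
size 0: {}; under {} A still reaches {D,L,P,Q,Y} ∋ D.
{Q}: A⊥D given {Q} in G with A→· removed — back-door holds.
P(D|do(A)) = Σ_{Q} P(D|A,Q)·P(Q).

P(D|do(A)): backdoor, adjust for {Q}.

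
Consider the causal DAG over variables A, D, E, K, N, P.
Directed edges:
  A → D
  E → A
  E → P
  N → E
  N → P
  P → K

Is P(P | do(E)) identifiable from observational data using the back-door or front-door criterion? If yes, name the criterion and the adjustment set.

P(P|do(E)): backdoor, adjust for {N}.

desc(E)\{E}={A,D,K,P}; candidates ⊆ {N}.
size 0: {}; under {} E still reaches {K,N,P} ∋ P.
{N}: E⊥P given {N} in G with E→· removed — back-door holds.
P(P|do(E)) = Σ_{N} P(P|E,N)·P(N).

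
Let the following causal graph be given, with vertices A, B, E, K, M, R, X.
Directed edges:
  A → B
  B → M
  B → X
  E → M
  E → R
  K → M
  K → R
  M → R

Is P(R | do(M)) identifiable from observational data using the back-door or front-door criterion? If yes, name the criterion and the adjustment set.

P(R|do(M)): backdoor, adjust for {E, K}.

desc(M)\{M}={R}; candidates ⊆ {A,B,E,K,X}.
size 0: {}; under {} M still reaches {A,B,E,K,R,X} ∋ R.
size 1: {A}, {B}, {E} …(+2); under {A} M still reaches {B,E,K,R,X} ∋ R.
{E,K}: M⊥R given {E,K} in G with M→· removed — back-door holds.
P(R|do(M)) = Σ_{E,K} P(R|M,E,K)·P(E,K).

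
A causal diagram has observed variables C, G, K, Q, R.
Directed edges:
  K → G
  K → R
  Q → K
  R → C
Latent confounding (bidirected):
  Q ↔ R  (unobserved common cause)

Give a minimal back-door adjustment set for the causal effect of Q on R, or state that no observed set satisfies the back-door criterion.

Q→R: no observed back-door set.

desc(Q)\{Q}={C,G,K,R}; candidates ⊆ {—}.
Q↔R: latent back-door arc(s) into Q.
size 0: {}; under {} Q still reaches {C,R} ∋ R.
Q↔R cannot be blocked by any observed set — no back-door set.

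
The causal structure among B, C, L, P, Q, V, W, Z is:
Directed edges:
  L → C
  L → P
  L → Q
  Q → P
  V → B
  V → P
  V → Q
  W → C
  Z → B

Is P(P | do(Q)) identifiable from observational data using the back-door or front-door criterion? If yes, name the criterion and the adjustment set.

P(P|do(Q)): backdoor, adjust for {L, V}.

desc(Q)\{Q}={P}; candidates ⊆ {B,C,L,V,W,Z}.
size 0: {}; under {} Q still reaches {B,C,L,P,V} ∋ P.
size 1: {B}, {C}, {L} …(+3); under {B} Q still reaches {C,L,P,V,Z} ∋ P.
{L,V}: Q⊥P given {L,V} in G with Q→· removed — back-door holds.
P(P|do(Q)) = Σ_{L,V} P(P|Q,L,V)·P(L,V).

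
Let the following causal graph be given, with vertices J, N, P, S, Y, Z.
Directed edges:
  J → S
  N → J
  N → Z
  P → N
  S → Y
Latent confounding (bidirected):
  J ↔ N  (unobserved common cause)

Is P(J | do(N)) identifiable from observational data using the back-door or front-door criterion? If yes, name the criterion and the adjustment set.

desc(N)\{N}={J,S,Y,Z}; candidates ⊆ {P}.
N↔J: latent back-door arc(s) into N.
size 0: {}; under {} N still reaches {J,P,S,Y} ∋ J.
size 1: {P}; under {P} N still reaches {J,S,Y} ∋ J.
N↔J cannot be blocked by any observed set — no back-door set.
No mediator lies on a directed N→…→J path.
Neither criterion identifies P(J|do(N)) in this graph.

P(J|do(N)): not identifiable (no BD/FD set).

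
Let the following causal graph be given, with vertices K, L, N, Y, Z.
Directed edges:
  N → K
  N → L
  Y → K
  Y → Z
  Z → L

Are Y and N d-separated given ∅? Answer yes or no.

Yes — Y ⊥ N | ∅.

Bayes-Ball from Y | ∅ reaches {K,L,Z}.
N ∉ reach(Y|∅) ⇒ Y ⊥ N | ∅.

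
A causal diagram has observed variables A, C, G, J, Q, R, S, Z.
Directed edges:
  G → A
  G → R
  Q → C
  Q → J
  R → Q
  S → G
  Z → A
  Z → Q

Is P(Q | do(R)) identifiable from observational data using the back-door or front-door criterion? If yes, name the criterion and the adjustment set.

P(Q|do(R)): backdoor, adjust for ∅.

desc(R)\{R}={C,J,Q}; candidates ⊆ {A,G,S,Z}.
∅: R⊥Q given ∅ in G with R→· removed — back-door holds.
P(Q|do(R)) = P(Q|R) — no adjustment needed.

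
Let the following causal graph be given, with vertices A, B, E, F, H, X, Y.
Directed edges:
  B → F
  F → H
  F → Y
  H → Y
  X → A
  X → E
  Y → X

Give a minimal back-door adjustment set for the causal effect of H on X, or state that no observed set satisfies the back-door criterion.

desc(H)\{H}={A,E,X,Y}; candidates ⊆ {B,F}.
size 0: {}; under {} H still reaches {A,B,E,F,X,Y} ∋ X.
{F}: H⊥X given {F} in G with H→· removed — back-door holds.

H→X: minimal back-door set {F}.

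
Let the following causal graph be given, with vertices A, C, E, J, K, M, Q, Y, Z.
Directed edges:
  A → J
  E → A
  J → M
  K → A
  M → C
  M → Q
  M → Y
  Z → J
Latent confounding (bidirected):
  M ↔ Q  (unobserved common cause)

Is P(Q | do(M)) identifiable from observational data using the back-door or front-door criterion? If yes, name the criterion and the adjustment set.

desc(M)\{M}={C,Q,Y}; candidates ⊆ {A,E,J,K,Z}.
M↔Q: latent back-door arc(s) into M.
size 0: {}; under {} M still reaches {A,E,J,K,Q,Z} ∋ Q.
size 1: {A}, {E}, {J} …(+2); under {A} M still reaches {J,Q,Z} ∋ Q.
size 2: {A,E}, {A,J}, {A,K} …(+7); under {A,E} M still reaches {J,Q,Z} ∋ Q.
M↔Q cannot be blocked by any observed set — no back-door set.
No mediator lies on a directed M→…→Q path.
Neither criterion identifies P(Q|do(M)) in this graph.

P(Q|do(M)): not identifiable (no BD/FD set).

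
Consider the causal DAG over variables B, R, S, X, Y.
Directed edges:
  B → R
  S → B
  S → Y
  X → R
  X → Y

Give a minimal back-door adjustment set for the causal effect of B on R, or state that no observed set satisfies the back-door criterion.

desc(B)\{B}={R}; candidates ⊆ {S,X,Y}.
∅: B⊥R given ∅ in G with B→· removed — back-door holds.

B→R: minimal back-door set ∅.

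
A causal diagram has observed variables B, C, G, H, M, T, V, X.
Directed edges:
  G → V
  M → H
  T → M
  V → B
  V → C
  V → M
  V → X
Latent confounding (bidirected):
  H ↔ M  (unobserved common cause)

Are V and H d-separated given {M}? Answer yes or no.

No — V and H are d-connected given {M}.

Bayes-Ball from V | {M} reaches {B,C,G,H,T,X}.
H ∈ reach(V|{M}) ⇒ V ⊥̸ H | {M}.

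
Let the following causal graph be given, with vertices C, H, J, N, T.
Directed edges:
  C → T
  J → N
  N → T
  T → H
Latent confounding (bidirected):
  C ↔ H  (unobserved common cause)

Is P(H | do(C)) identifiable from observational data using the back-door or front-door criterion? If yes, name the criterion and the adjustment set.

P(H|do(C)): frontdoor, adjust for {T}.

desc(C)\{C}={H,T}; candidates ⊆ {J,N}.
C↔H: latent back-door arc(s) into C.
size 0: {}; under {} C still reaches {H} ∋ H.
size 1: {J}, {N}; under {J} C still reaches {H} ∋ H.
size 2: {J,N}; under {J,N} C still reaches {H} ∋ H.
C↔H cannot be blocked by any observed set — no back-door set.
{T}: (i) intercepts every directed C→H path; (ii) no back-door C→{T}; (iii) {C} blocks every back-door {T}→H. Front-door holds.
P(H|do(C)) = Σ_{T} P(T|C) Σ_{C'} P(H|T,C')P(C').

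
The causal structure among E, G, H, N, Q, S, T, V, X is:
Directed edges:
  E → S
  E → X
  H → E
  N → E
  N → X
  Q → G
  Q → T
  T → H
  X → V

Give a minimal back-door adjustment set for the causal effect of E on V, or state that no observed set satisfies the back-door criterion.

E→V: minimal back-door set {N}.

desc(E)\{E}={S,V,X}; candidates ⊆ {G,H,N,Q,T}.
size 0: {}; under {} E still reaches {G,H,N,Q,T,V,X} ∋ V.
{N}: E⊥V given {N} in G with E→· removed — back-door holds.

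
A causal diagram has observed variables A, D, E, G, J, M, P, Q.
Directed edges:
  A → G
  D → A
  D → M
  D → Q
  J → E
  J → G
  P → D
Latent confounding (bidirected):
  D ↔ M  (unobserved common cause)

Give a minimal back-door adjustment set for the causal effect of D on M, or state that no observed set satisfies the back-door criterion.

desc(D)\{D}={A,G,M,Q}; candidates ⊆ {E,J,P}.
D↔M: latent back-door arc(s) into D.
size 0: {}; under {} D still reaches {M,P} ∋ M.
size 1: {E}, {J}, {P}; under {E} D still reaches {M,P} ∋ M.
size 2: {E,J}, {E,P}, {J,P}; under {E,J} D still reaches {M,P} ∋ M.
D↔M cannot be blocked by any observed set — no back-door set.

D→M: no observed back-door set.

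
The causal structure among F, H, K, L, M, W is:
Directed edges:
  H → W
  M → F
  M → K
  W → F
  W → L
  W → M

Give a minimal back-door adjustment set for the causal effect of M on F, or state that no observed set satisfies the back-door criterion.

desc(M)\{M}={F,K}; candidates ⊆ {H,L,W}.
size 0: {}; under {} M still reaches {F,H,L,W} ∋ F.
{W}: M⊥F given {W} in G with M→· removed — back-door holds.

M→F: minimal back-door set {W}.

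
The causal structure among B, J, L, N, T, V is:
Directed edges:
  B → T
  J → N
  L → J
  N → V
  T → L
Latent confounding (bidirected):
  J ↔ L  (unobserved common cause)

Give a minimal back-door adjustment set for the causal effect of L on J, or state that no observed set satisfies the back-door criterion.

L→J: no observed back-door set.

desc(L)\{L}={J,N,V}; candidates ⊆ {B,T}.
L↔J: latent back-door arc(s) into L.
size 0: {}; under {} L still reaches {B,J,N,T,V} ∋ J.
size 1: {B}, {T}; under {B} L still reaches {J,N,T,V} ∋ J.
size 2: {B,T}; under {B,T} L still reaches {J,N,V} ∋ J.
L↔J cannot be blocked by any observed set — no back-door set.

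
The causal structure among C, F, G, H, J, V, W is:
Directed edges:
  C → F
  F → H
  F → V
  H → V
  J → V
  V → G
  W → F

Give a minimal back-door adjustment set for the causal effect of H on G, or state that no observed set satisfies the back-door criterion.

H→G: minimal back-door set {F}.

desc(H)\{H}={G,V}; candidates ⊆ {C,F,J,W}.
size 0: {}; under {} H still reaches {C,F,G,V,W} ∋ G.
{F}: H⊥G given {F} in G with H→· removed — back-door holds.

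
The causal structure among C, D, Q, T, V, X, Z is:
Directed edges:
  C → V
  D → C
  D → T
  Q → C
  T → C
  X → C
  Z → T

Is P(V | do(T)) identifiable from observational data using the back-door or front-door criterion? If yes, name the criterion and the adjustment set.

P(V|do(T)): backdoor, adjust for {D}.

desc(T)\{T}={C,V}; candidates ⊆ {D,Q,X,Z}.
size 0: {}; under {} T still reaches {C,D,V,Z} ∋ V.
{D}: T⊥V given {D} in G with T→· removed — back-door holds.
P(V|do(T)) = Σ_{D} P(V|T,D)·P(D).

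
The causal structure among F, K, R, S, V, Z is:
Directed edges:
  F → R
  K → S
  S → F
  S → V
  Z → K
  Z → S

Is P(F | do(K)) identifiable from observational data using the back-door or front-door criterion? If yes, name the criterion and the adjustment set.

desc(K)\{K}={F,R,S,V}; candidates ⊆ {Z}.
size 0: {}; under {} K still reaches {F,R,S,V,Z} ∋ F.
{Z}: K⊥F given {Z} in G with K→· removed — back-door holds.
P(F|do(K)) = Σ_{Z} P(F|K,Z)·P(Z).

P(F|do(K)): backdoor, adjust for {Z}.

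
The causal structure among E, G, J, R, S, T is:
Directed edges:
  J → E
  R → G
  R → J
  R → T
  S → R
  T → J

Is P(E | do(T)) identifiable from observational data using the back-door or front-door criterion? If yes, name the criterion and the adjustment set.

desc(T)\{T}={E,J}; candidates ⊆ {G,R,S}.
size 0: {}; under {} T still reaches {E,G,J,R,S} ∋ E.
{R}: T⊥E given {R} in G with T→· removed — back-door holds.
P(E|do(T)) = Σ_{R} P(E|T,R)·P(R).

P(E|do(T)): backdoor, adjust for {R}.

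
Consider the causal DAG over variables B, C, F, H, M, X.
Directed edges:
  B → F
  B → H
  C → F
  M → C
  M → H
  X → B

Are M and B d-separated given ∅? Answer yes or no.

Yes — M ⊥ B | ∅.

Bayes-Ball from M | ∅ reaches {C,F,H}.
B ∉ reach(M|∅) ⇒ M ⊥ B | ∅.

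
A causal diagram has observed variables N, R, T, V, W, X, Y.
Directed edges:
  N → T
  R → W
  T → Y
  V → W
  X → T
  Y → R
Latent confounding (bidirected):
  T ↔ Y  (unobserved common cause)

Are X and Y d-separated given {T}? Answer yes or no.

No — X and Y are d-connected given {T}.

Bayes-Ball from X | {T} reaches {N,R,W,Y}.
Y ∈ reach(X|{T}) ⇒ X ⊥̸ Y | {T}.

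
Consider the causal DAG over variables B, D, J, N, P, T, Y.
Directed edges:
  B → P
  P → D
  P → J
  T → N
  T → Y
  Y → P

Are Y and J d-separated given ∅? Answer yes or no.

No — Y and J are d-connected given ∅.

Bayes-Ball from Y | ∅ reaches {D,J,N,P,T}.
J ∈ reach(Y|∅) ⇒ Y ⊥̸ J | ∅.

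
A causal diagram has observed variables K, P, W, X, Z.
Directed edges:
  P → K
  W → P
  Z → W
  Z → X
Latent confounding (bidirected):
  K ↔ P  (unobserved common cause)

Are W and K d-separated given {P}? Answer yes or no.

Bayes-Ball from W | {P} reaches {K,X,Z}.
K ∈ reach(W|{P}) ⇒ W ⊥̸ K | {P}.

No — W and K are d-connected given {P}.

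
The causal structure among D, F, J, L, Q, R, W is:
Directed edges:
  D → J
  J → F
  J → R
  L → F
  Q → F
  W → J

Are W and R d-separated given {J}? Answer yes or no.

Yes — W ⊥ R | {J}.

Bayes-Ball from W | {J} reaches {D}.
R ∉ reach(W|{J}) ⇒ W ⊥ R | {J}.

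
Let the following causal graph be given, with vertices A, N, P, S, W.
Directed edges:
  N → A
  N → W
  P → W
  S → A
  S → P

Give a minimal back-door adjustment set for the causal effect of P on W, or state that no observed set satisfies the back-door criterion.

P→W: minimal back-door set ∅.

desc(P)\{P}={W}; candidates ⊆ {A,N,S}.
∅: P⊥W given ∅ in G with P→· removed — back-door holds.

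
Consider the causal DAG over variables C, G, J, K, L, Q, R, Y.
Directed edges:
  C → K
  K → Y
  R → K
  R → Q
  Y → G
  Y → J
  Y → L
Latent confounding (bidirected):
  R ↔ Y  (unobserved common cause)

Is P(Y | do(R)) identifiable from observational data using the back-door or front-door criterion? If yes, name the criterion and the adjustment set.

desc(R)\{R}={G,J,K,L,Q,Y}; candidates ⊆ {C}.
R↔Y: latent back-door arc(s) into R.
size 0: {}; under {} R still reaches {G,J,L,Y} ∋ Y.
size 1: {C}; under {C} R still reaches {G,J,L,Y} ∋ Y.
R↔Y cannot be blocked by any observed set — no back-door set.
{K}: (i) intercepts every directed R→Y path; (ii) no back-door R→{K}; (iii) {R} blocks every back-door {K}→Y. Front-door holds.
P(Y|do(R)) = Σ_{K} P(K|R) Σ_{R'} P(Y|K,R')P(R').

P(Y|do(R)): frontdoor, adjust for {K}.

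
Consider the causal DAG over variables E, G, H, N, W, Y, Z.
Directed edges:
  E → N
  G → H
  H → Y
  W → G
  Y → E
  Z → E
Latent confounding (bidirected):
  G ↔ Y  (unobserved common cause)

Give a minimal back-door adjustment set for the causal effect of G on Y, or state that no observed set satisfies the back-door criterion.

desc(G)\{G}={E,H,N,Y}; candidates ⊆ {W,Z}.
G↔Y: latent back-door arc(s) into G.
size 0: {}; under {} G still reaches {E,N,W,Y} ∋ Y.
size 1: {W}, {Z}; under {W} G still reaches {E,N,Y} ∋ Y.
size 2: {W,Z}; under {W,Z} G still reaches {E,N,Y} ∋ Y.
G↔Y cannot be blocked by any observed set — no back-door set.

G→Y: no observed back-door set.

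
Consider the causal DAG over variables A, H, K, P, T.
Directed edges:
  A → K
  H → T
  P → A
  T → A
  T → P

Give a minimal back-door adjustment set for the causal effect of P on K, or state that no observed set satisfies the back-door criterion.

desc(P)\{P}={A,K}; candidates ⊆ {H,T}.
size 0: {}; under {} P still reaches {A,H,K,T} ∋ K.
{T}: P⊥K given {T} in G with P→· removed — back-door holds.

P→K: minimal back-door set {T}.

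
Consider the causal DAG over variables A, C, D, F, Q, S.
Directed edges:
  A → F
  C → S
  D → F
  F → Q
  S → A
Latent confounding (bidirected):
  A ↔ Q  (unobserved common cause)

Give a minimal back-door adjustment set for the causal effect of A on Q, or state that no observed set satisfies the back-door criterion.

desc(A)\{A}={F,Q}; candidates ⊆ {C,D,S}.
A↔Q: latent back-door arc(s) into A.
size 0: {}; under {} A still reaches {C,Q,S} ∋ Q.
size 1: {C}, {D}, {S}; under {C} A still reaches {Q,S} ∋ Q.
size 2: {C,D}, {C,S}, {D,S}; under {C,D} A still reaches {Q,S} ∋ Q.
A↔Q cannot be blocked by any observed set — no back-door set.

A→Q: no observed back-door set.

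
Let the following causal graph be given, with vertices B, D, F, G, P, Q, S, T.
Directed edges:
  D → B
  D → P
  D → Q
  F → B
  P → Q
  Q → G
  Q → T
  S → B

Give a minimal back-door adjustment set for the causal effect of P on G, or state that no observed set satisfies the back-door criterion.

desc(P)\{P}={G,Q,T}; candidates ⊆ {B,D,F,S}.
size 0: {}; under {} P still reaches {B,D,G,Q,T} ∋ G.
{D}: P⊥G given {D} in G with P→· removed — back-door holds.

P→G: minimal back-door set {D}.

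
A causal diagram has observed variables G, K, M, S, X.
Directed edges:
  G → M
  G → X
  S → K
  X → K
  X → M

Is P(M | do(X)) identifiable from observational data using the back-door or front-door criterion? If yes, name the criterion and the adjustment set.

desc(X)\{X}={K,M}; candidates ⊆ {G,S}.
size 0: {}; under {} X still reaches {G,M} ∋ M.
{G}: X⊥M given {G} in G with X→· removed — back-door holds.
P(M|do(X)) = Σ_{G} P(M|X,G)·P(G).

P(M|do(X)): backdoor, adjust for {G}.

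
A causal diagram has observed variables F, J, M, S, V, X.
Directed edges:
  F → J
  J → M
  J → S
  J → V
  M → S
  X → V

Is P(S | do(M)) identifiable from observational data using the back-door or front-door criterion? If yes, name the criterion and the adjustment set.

desc(M)\{M}={S}; candidates ⊆ {F,J,V,X}.
size 0: {}; under {} M still reaches {F,J,S,V} ∋ S.
{J}: M⊥S given {J} in G with M→· removed — back-door holds.
P(S|do(M)) = Σ_{J} P(S|M,J)·P(J).

P(S|do(M)): backdoor, adjust for {J}.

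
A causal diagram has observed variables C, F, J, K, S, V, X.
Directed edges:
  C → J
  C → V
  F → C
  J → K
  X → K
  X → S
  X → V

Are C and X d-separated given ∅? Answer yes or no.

Yes — C ⊥ X | ∅.

Bayes-Ball from C | ∅ reaches {F,J,K,V}.
X ∉ reach(C|∅) ⇒ C ⊥ X | ∅.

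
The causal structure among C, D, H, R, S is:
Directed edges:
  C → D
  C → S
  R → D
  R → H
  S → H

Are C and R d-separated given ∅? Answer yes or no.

Yes — C ⊥ R | ∅.

Bayes-Ball from C | ∅ reaches {D,H,S}.
R ∉ reach(C|∅) ⇒ C ⊥ R | ∅.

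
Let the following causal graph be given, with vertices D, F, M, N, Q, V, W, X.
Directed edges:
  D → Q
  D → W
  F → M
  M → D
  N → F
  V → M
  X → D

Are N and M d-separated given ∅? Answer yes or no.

No — N and M are d-connected given ∅.

Bayes-Ball from N | ∅ reaches {D,F,M,Q,W}.
M ∈ reach(N|∅) ⇒ N ⊥̸ M | ∅.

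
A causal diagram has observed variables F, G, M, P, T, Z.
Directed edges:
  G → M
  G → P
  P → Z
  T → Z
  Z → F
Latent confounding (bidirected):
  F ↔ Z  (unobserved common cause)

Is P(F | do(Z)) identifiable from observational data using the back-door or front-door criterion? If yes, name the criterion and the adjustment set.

desc(Z)\{Z}={F}; candidates ⊆ {G,M,P,T}.
Z↔F: latent back-door arc(s) into Z.
size 0: {}; under {} Z still reaches {F,G,M,P,T} ∋ F.
size 1: {G}, {M}, {P} …(+1); under {G} Z still reaches {F,P,T} ∋ F.
size 2: {G,M}, {G,P}, {G,T} …(+3); under {G,M} Z still reaches {F,P,T} ∋ F.
Z↔F cannot be blocked by any observed set — no back-door set.
No mediator lies on a directed Z→…→F path.
Neither criterion identifies P(F|do(Z)) in this graph.

P(F|do(Z)): not identifiable (no BD/FD set).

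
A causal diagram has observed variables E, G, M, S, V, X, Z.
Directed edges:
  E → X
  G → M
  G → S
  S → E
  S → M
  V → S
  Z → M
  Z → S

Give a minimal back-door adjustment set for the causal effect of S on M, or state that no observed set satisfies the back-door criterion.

S→M: minimal back-door set {G, Z}.

desc(S)\{S}={E,M,X}; candidates ⊆ {G,V,Z}.
size 0: {}; under {} S still reaches {G,M,V,Z} ∋ M.
size 1: {G}, {V}, {Z}; under {G} S still reaches {M,V,Z} ∋ M.
{G,Z}: S⊥M given {G,Z} in G with S→· removed — back-door holds.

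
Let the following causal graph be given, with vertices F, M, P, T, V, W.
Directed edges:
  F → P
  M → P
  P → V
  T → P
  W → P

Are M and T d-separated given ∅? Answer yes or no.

Bayes-Ball from M | ∅ reaches {P,V}.
T ∉ reach(M|∅) ⇒ M ⊥ T | ∅.

Yes — M ⊥ T | ∅.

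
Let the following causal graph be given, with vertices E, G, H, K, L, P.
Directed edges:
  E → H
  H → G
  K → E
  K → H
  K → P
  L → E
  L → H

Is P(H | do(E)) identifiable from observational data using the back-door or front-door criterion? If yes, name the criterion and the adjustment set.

desc(E)\{E}={G,H}; candidates ⊆ {K,L,P}.
size 0: {}; under {} E still reaches {G,H,K,L,P} ∋ H.
size 1: {K}, {L}, {P}; under {K} E still reaches {G,H,L} ∋ H.
{K,L}: E⊥H given {K,L} in G with E→· removed — back-door holds.
P(H|do(E)) = Σ_{K,L} P(H|E,K,L)·P(K,L).

P(H|do(E)): backdoor, adjust for {K, L}.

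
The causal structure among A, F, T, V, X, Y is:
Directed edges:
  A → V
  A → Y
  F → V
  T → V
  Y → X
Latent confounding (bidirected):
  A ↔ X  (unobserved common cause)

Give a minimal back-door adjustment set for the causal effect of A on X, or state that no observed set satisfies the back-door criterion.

desc(A)\{A}={V,X,Y}; candidates ⊆ {F,T}.
A↔X: latent back-door arc(s) into A.
size 0: {}; under {} A still reaches {X} ∋ X.
size 1: {F}, {T}; under {F} A still reaches {X} ∋ X.
size 2: {F,T}; under {F,T} A still reaches {X} ∋ X.
A↔X cannot be blocked by any observed set — no back-door set.

A→X: no observed back-door set.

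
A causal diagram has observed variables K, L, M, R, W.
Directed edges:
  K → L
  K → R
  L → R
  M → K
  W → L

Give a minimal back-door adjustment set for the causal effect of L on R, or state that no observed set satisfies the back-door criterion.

desc(L)\{L}={R}; candidates ⊆ {K,M,W}.
size 0: {}; under {} L still reaches {K,M,R,W} ∋ R.
{K}: L⊥R given {K} in G with L→· removed — back-door holds.

L→R: minimal back-door set {K}.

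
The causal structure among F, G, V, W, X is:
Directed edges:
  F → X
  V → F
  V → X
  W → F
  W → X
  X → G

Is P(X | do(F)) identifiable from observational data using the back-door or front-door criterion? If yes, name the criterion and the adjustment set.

P(X|do(F)): backdoor, adjust for {V, W}.

desc(F)\{F}={G,X}; candidates ⊆ {V,W}.
size 0: {}; under {} F still reaches {G,V,W,X} ∋ X.
size 1: {V}, {W}; under {V} F still reaches {G,W,X} ∋ X.
{V,W}: F⊥X given {V,W} in G with F→· removed — back-door holds.
P(X|do(F)) = Σ_{V,W} P(X|F,V,W)·P(V,W).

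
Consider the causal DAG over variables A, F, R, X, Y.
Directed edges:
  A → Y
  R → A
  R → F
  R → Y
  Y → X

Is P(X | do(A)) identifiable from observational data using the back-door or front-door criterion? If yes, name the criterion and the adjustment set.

P(X|do(A)): backdoor, adjust for {R}.

desc(A)\{A}={X,Y}; candidates ⊆ {F,R}.
size 0: {}; under {} A still reaches {F,R,X,Y} ∋ X.
{R}: A⊥X given {R} in G with A→· removed — back-door holds.
P(X|do(A)) = Σ_{R} P(X|A,R)·P(R).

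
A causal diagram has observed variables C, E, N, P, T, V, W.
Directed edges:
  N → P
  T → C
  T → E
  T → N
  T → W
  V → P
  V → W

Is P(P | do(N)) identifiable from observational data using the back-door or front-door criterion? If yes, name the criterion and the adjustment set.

P(P|do(N)): backdoor, adjust for ∅.

desc(N)\{N}={P}; candidates ⊆ {C,E,T,V,W}.
∅: N⊥P given ∅ in G with N→· removed — back-door holds.
P(P|do(N)) = P(P|N) — no adjustment needed.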